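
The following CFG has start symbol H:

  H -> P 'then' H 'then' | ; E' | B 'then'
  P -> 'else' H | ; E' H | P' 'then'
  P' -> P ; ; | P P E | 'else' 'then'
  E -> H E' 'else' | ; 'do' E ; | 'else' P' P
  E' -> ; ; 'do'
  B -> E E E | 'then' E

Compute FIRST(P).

P -> 'else' H contributes {'else'}.
P -> ; E' H contributes {;}.
From P -> P' 'then': add FIRST(P') = { 'else', ; }.
Union: FIRST(P) = { 'else', ; }.

{ 'else', ; }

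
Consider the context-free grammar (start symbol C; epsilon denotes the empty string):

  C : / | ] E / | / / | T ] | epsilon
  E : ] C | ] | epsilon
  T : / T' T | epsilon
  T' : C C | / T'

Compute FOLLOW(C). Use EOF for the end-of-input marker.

{ EOF, /, ] }

C is the start symbol, so EOF ∈ FOLLOW(C).
In E : ] C: C is at the end, add FOLLOW(E) = { / }.
In T' : C C: add FIRST(C)\{epsilon} = { /, ] }.
  Since C is nullable, also add FOLLOW(T') = { /, ] }.
In T' : C C: C is at the end, add FOLLOW(T') = { /, ] }.
Union: FOLLOW(C) = { EOF, /, ] }.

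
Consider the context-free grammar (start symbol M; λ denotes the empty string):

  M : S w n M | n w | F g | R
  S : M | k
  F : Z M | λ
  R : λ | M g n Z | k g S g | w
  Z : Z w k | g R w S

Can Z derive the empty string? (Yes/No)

Nullable nonterminals: F, M, R, S.
No production of Z has an RHS whose symbols are all nullable, so Z is not nullable.

No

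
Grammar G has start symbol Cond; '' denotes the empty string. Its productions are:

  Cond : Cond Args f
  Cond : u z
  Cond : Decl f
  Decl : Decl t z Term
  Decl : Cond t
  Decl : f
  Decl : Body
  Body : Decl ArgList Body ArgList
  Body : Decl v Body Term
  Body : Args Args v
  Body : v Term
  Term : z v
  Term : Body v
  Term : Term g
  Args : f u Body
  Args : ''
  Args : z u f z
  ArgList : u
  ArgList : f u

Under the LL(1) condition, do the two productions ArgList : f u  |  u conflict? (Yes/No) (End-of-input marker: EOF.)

FIRST(f u) = { f } and FIRST(u) = { u }.
The FIRST sets are disjoint and neither alternative is nullable — no conflict.

No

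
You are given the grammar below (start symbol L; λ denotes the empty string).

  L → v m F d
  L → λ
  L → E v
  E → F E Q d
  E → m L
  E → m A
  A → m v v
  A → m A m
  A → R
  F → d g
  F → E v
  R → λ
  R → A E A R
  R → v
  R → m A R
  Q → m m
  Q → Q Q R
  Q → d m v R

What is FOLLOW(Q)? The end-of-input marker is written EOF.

In E → F E Q d: add FIRST(d) = { d }.
In Q → Q Q R: add FIRST(Q R) = { d, m }.
In Q → Q Q R: add FIRST(R)\{λ} = { d, m, v }.
  Since R is nullable, also add FOLLOW(Q) = { d, m, v }.
Union: FOLLOW(Q) = { d, m, v }.

{ d, m, v }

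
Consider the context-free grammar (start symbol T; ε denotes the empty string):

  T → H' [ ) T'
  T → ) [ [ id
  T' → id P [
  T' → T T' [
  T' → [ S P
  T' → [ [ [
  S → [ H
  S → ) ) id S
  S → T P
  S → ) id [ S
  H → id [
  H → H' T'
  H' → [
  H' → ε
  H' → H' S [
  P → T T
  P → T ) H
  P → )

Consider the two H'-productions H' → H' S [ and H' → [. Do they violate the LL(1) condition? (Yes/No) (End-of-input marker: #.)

Yes

FIRST(H' S [) = { ), [ } and FIRST([) = { [ }.
Both contain [, so the two alternatives are not disjoint — LL(1) conflict.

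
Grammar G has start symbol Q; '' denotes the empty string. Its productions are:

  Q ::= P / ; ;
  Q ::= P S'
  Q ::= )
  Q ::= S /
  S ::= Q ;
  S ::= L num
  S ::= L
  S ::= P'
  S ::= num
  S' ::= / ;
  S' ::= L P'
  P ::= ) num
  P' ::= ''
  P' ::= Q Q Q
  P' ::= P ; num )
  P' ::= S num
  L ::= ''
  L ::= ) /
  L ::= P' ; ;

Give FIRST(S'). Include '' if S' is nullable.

S' ::= / ; contributes {/}.
From S' ::= L P': L, P' nullable, take FIRST(L) ∪ FIRST(P') = { ), /, ;, num }; also '' since the whole RHS is nullable.
Union: FIRST(S') = { ), /, ;, num, '' }.

{ ), /, ;, num, '' }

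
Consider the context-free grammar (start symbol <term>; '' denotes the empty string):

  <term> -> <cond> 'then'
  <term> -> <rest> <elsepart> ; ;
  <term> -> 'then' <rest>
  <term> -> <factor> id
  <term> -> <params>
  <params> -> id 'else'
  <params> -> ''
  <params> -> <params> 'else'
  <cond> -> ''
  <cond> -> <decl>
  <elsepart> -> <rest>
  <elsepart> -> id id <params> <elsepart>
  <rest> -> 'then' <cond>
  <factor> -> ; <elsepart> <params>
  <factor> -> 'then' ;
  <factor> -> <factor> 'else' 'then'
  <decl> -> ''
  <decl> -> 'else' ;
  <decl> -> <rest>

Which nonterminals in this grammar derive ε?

{ <cond>, <decl>, <params>, <term> }

Directly nullable (have an ''-production): <params>, <cond>, <decl>.
<term> -> <params> with every symbol nullable, so <term> is nullable.
No other nonterminal has a production whose RHS symbols are all nullable.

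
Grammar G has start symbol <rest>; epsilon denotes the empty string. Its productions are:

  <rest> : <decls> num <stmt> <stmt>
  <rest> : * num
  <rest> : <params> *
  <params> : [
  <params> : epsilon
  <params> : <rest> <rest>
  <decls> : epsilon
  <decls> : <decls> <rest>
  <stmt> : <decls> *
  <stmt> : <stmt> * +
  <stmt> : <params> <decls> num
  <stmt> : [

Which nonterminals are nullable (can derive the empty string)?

Directly nullable (have an epsilon-production): <params>, <decls>.
No other nonterminal has a production whose RHS symbols are all nullable.

{ <decls>, <params> }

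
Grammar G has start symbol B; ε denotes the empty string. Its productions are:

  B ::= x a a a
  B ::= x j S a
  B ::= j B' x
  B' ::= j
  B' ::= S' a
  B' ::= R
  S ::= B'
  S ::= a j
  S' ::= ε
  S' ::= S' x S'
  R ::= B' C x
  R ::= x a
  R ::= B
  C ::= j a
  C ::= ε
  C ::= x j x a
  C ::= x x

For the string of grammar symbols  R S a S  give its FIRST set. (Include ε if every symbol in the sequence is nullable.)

Add FIRST(R) = { a, j, x }; R is not nullable, stop.

{ a, j, x }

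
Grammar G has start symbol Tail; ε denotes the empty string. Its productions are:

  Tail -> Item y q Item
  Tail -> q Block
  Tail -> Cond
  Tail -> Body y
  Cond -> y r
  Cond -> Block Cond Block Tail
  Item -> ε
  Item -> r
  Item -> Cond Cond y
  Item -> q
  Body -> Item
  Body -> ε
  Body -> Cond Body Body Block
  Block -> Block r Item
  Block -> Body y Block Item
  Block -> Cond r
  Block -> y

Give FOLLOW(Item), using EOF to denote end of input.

{ EOF, q, r, y }

In Tail -> Item y q Item: add FIRST(y q Item) = { y }.
In Tail -> Item y q Item: Item is at the end, add FOLLOW(Tail) = { EOF, q, r, y }.
In Body -> Item: Item is at the end, add FOLLOW(Body) = { q, r, y }.
In Block -> Block r Item: Item is at the end, add FOLLOW(Block) = { EOF, q, r, y }.
In Block -> Body y Block Item: Item is at the end, add FOLLOW(Block) = { EOF, q, r, y }.
Union: FOLLOW(Item) = { EOF, q, r, y }.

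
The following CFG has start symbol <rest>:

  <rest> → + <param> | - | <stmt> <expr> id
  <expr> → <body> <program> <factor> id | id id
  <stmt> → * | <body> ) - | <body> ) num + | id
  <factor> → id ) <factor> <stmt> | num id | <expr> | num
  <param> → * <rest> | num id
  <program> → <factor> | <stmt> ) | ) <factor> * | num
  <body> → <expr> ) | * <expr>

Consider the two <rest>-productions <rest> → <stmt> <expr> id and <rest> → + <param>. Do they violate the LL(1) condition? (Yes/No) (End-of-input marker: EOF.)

No

FIRST(<stmt> <expr> id) = { *, id } and FIRST(+ <param>) = { + }.
The FIRST sets are disjoint and neither alternative is nullable — no conflict.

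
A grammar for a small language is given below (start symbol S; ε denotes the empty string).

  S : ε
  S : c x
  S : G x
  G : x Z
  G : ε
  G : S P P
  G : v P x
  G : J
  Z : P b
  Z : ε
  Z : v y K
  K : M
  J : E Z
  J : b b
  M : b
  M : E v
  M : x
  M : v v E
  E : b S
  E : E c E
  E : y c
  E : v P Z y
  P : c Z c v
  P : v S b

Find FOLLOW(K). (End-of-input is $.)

{ c, x, y }

In Z : v y K: K is at the end, add FOLLOW(Z) = { c, x, y }.
Union: FOLLOW(K) = { c, x, y }.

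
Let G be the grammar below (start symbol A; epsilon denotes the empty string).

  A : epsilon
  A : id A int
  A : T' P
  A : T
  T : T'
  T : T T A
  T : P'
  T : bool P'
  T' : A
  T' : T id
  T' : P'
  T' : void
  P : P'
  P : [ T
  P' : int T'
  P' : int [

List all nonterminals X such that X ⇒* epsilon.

Directly nullable (have an epsilon-production): A.
T' : A with every symbol nullable, so T' is nullable.
T : T' with every symbol nullable, so T is nullable.
No other nonterminal has a production whose RHS symbols are all nullable.

{ A, T, T' }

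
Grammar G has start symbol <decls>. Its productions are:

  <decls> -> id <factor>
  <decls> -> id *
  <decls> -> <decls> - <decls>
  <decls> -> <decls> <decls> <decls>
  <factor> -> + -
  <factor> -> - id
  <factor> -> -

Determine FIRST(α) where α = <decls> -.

{ id }

Add FIRST(<decls>) = { id }; <decls> is not nullable, stop.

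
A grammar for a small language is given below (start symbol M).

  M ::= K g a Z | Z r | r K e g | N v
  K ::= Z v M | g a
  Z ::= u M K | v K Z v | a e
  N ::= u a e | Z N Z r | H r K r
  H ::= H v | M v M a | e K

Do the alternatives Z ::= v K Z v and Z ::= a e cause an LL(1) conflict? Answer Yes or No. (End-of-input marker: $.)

No

FIRST(v K Z v) = { v } and FIRST(a e) = { a }.
The FIRST sets are disjoint and neither alternative is nullable — no conflict.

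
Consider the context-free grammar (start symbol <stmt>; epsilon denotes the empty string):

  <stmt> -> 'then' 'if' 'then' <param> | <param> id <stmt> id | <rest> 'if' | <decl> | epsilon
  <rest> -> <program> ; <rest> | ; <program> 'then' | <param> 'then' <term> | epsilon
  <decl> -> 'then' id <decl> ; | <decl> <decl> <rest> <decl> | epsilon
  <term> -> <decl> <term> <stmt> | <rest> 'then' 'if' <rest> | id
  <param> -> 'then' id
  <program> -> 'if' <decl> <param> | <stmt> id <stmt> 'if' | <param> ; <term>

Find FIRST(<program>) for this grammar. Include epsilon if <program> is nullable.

<program> -> 'if' <decl> <param> contributes {'if'}.
From <program> -> <stmt> id <stmt> 'if': <stmt> nullable, take FIRST(<stmt>) ∪ {id} = { 'if', 'then', ;, id }.
From <program> -> <param> ; <term>: add FIRST(<param>) = { 'then' }.
Union: FIRST(<program>) = { 'if', 'then', ;, id }.

{ 'if', 'then', ;, id }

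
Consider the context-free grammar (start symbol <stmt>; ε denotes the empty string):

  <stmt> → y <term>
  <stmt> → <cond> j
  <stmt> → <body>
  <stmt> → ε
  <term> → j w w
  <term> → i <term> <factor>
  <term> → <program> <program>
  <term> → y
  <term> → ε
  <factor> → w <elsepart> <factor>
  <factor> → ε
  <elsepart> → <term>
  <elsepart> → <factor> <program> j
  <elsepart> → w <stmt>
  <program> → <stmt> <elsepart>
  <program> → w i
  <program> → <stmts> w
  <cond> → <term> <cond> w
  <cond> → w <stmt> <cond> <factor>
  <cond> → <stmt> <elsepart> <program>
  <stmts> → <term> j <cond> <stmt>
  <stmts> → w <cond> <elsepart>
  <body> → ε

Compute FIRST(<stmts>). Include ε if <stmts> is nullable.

{ i, j, w, y }

From <stmts> → <term> j <cond> <stmt>: <term> nullable, take FIRST(<term>) ∪ {j} = { i, j, w, y }.
<stmts> → w <cond> <elsepart> contributes {w}.
Union: FIRST(<stmts>) = { i, j, w, y }.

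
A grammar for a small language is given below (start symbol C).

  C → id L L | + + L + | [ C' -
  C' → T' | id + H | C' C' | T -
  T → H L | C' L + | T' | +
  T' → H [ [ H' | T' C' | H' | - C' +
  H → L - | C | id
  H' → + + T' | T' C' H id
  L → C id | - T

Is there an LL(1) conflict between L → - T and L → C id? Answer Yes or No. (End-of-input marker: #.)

FIRST(- T) = { - } and FIRST(C id) = { +, [, id }.
The FIRST sets are disjoint and neither alternative is nullable — no conflict.

No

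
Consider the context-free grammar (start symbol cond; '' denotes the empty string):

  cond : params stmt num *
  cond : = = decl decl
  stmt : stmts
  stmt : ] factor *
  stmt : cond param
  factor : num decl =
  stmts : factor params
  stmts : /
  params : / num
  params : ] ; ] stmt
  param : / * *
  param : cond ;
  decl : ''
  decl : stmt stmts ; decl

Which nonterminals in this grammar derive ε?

{ decl }

Directly nullable (have an ''-production): decl.
No other nonterminal has a production whose RHS symbols are all nullable.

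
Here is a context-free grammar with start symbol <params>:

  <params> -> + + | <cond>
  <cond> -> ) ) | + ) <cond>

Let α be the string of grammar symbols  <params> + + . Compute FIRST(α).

{ ), + }

Add FIRST(<params>) = { ), + }; <params> is not nullable, stop.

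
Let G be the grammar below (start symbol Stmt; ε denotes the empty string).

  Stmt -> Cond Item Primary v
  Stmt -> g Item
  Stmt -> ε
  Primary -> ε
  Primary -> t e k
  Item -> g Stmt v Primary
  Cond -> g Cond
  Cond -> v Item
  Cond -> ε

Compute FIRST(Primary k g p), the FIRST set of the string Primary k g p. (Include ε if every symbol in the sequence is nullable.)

{ k, t }

Add FIRST(Primary)\{ε} = { t }; Primary is nullable, continue.
k is a terminal; add {k} and stop.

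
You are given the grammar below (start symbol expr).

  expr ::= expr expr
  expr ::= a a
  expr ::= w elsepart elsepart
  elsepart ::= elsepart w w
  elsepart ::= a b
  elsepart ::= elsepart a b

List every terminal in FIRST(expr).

{ a, w }

From expr ::= expr expr: add FIRST(expr) = { a, w }.
expr ::= a a contributes {a}.
expr ::= w elsepart elsepart contributes {w}.
Union: FIRST(expr) = { a, w }.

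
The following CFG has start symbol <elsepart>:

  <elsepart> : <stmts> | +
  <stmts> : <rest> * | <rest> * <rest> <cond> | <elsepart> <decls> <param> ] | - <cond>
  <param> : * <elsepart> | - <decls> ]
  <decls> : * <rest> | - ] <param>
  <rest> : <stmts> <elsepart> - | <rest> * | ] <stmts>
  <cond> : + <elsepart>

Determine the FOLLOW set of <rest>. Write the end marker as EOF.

In <stmts> : <rest> *: add FIRST(*) = { * }.
In <stmts> : <rest> * <rest> <cond>: add FIRST(* <rest> <cond>) = { * }.
In <stmts> : <rest> * <rest> <cond>: add FIRST(<cond>) = { + }.
In <decls> : * <rest>: <rest> is at the end, add FOLLOW(<decls>) = { *, -, ] }.
In <rest> : <rest> *: add FIRST(*) = { * }.
Union: FOLLOW(<rest>) = { *, +, -, ] }.

{ *, +, -, ] }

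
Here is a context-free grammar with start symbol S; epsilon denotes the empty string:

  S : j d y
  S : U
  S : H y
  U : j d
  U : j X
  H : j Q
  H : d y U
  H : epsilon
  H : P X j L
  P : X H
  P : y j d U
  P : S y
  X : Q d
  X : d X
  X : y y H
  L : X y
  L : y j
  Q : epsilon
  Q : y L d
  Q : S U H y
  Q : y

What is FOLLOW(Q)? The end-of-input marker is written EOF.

In H : j Q: Q is at the end, add FOLLOW(H) = { EOF, d, j, y }.
In X : Q d: add FIRST(d) = { d }.
Union: FOLLOW(Q) = { EOF, d, j, y }.

{ EOF, d, j, y }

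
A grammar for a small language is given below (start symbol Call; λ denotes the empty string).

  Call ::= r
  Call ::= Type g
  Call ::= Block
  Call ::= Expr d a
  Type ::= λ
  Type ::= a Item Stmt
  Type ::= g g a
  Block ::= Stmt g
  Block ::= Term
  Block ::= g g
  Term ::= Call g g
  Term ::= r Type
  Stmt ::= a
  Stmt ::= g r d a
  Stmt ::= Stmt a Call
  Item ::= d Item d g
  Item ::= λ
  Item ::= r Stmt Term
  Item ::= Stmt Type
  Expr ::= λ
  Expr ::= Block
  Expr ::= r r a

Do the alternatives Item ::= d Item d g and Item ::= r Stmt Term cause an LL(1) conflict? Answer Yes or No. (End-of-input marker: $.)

No

FIRST(d Item d g) = { d } and FIRST(r Stmt Term) = { r }.
The FIRST sets are disjoint and neither alternative is nullable — no conflict.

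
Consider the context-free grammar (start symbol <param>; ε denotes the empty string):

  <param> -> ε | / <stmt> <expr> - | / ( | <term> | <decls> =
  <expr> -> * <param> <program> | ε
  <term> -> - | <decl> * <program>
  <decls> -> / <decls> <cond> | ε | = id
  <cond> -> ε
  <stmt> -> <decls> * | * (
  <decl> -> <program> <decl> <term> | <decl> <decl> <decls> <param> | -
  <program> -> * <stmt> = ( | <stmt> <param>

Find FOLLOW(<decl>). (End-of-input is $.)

{ *, -, /, = }

In <term> -> <decl> * <program>: add FIRST(* <program>) = { * }.
In <decl> -> <program> <decl> <term>: add FIRST(<term>) = { *, -, /, = }.
In <decl> -> <decl> <decl> <decls> <param>: add FIRST(<decl> <decls> <param>) = { *, -, /, = }.
In <decl> -> <decl> <decl> <decls> <param>: add FIRST(<decls> <param>)\{ε} = { *, -, /, = }.
  Since <decls> <param> is nullable, also add FOLLOW(<decl>) = { *, -, /, = }.
Union: FOLLOW(<decl>) = { *, -, /, = }.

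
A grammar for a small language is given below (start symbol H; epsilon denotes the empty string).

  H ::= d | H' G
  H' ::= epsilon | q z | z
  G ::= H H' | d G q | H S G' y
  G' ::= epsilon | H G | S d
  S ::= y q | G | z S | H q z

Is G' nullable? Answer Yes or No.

Yes

G' has an epsilon-production, so G' ⇒ epsilon.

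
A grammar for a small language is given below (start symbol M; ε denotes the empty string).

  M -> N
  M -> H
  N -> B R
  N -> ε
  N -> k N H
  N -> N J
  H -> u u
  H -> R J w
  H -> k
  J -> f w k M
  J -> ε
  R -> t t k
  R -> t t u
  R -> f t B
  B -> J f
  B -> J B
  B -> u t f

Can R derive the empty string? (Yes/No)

No

Nullable nonterminals: J, M, N.
No production of R has an RHS whose symbols are all nullable, so R is not nullable.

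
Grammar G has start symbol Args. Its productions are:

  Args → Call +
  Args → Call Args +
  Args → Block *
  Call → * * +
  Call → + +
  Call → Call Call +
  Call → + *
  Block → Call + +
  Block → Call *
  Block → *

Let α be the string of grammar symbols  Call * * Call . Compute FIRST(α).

{ *, + }

Add FIRST(Call) = { *, + }; Call is not nullable, stop.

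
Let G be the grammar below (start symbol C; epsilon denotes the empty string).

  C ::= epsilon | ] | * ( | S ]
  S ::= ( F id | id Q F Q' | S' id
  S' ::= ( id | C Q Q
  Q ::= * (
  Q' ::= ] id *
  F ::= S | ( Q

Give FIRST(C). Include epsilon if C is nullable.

{ (, *, ], id, epsilon }

C ::= epsilon contributes epsilon.
C ::= ] contributes {]}.
C ::= * ( contributes {*}.
From C ::= S ]: add FIRST(S) = { (, *, ], id }.
Union: FIRST(C) = { (, *, ], id, epsilon }.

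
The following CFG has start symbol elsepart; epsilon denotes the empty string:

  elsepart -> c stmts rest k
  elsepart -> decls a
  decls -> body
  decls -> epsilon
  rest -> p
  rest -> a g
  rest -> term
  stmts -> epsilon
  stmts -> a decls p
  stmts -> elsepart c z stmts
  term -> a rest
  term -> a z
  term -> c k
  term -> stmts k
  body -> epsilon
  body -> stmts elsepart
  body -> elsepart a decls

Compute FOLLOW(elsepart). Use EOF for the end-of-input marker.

elsepart is the start symbol, so EOF ∈ FOLLOW(elsepart).
In stmts -> elsepart c z stmts: add FIRST(c z stmts) = { c }.
In body -> stmts elsepart: elsepart is at the end, add FOLLOW(body) = { a, p }.
In body -> elsepart a decls: add FIRST(a decls) = { a }.
Union: FOLLOW(elsepart) = { EOF, a, c, p }.

{ EOF, a, c, p }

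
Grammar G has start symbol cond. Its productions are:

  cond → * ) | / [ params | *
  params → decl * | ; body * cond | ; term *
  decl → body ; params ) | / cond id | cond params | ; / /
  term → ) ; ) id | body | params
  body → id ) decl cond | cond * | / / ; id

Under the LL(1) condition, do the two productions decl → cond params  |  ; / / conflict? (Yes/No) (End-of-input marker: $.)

FIRST(cond params) = { *, / } and FIRST(; / /) = { ; }.
The FIRST sets are disjoint and neither alternative is nullable — no conflict.

No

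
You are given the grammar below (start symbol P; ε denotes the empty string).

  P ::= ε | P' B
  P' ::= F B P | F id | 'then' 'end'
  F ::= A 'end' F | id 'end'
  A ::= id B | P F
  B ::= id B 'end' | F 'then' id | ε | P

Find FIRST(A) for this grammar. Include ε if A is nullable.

{ 'then', id }

A ::= id B contributes {id}.
From A ::= P F: P nullable, take FIRST(P) ∪ FIRST(F) = { 'then', id }.
Union: FIRST(A) = { 'then', id }.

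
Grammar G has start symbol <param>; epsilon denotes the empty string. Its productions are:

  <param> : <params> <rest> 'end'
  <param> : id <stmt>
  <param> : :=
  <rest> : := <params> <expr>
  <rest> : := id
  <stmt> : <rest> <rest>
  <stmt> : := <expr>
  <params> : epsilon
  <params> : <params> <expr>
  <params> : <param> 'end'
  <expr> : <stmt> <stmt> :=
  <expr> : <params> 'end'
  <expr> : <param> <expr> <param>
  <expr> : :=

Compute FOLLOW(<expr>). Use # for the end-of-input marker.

In <rest> : := <params> <expr>: <expr> is at the end, add FOLLOW(<rest>) = { #, 'end', :=, id }.
In <stmt> : := <expr>: <expr> is at the end, add FOLLOW(<stmt>) = { #, 'end', :=, id }.
In <params> : <params> <expr>: <expr> is at the end, add FOLLOW(<params>) = { 'end', :=, id }.
In <expr> : <param> <expr> <param>: add FIRST(<param>) = { 'end', :=, id }.
Union: FOLLOW(<expr>) = { #, 'end', :=, id }.

{ #, 'end', :=, id }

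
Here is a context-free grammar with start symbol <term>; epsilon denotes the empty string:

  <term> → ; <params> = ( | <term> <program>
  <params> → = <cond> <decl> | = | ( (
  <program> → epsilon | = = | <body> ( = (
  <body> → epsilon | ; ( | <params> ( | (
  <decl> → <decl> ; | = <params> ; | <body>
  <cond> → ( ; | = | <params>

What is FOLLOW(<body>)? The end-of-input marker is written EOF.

{ (, ;, = }

In <program> → <body> ( = (: add FIRST(( = () = { ( }.
In <decl> → <body>: <body> is at the end, add FOLLOW(<decl>) = { (, ;, = }.
Union: FOLLOW(<body>) = { (, ;, = }.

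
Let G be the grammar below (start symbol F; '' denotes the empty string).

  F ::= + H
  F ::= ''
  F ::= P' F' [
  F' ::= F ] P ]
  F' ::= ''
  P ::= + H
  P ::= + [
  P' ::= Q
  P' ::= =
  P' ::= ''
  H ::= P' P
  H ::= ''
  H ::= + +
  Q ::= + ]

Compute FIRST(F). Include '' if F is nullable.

{ +, =, [, ], '' }

F ::= + H contributes {+}.
F ::= '' contributes ''.
From F ::= P' F' [: P', F' nullable, take FIRST(P') ∪ FIRST(F') ∪ {[} = { +, =, [, ] }.
Union: FIRST(F) = { +, =, [, ], '' }.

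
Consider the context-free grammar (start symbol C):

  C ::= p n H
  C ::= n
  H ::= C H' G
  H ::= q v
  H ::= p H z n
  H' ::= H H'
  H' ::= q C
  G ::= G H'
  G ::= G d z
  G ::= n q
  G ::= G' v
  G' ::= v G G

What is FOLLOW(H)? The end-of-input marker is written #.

{ #, d, n, p, q, v, z }

In C ::= p n H: H is at the end, add FOLLOW(C) = { #, d, n, p, q, v, z }.
In H ::= p H z n: add FIRST(z n) = { z }.
In H' ::= H H': add FIRST(H') = { n, p, q }.
Union: FOLLOW(H) = { #, d, n, p, q, v, z }.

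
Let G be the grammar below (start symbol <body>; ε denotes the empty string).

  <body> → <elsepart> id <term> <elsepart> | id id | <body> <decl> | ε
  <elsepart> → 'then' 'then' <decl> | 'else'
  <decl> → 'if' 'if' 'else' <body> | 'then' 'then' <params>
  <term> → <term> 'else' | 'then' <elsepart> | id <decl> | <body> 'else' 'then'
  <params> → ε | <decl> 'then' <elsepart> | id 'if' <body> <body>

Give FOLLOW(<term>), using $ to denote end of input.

{ 'else', 'then' }

In <body> → <elsepart> id <term> <elsepart>: add FIRST(<elsepart>) = { 'else', 'then' }.
In <term> → <term> 'else': add FIRST('else') = { 'else' }.
Union: FOLLOW(<term>) = { 'else', 'then' }.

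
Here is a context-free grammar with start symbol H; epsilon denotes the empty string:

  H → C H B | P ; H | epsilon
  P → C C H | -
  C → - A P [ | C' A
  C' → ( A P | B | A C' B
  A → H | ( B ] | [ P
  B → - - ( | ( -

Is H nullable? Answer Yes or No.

Yes

H has an epsilon-production, so H ⇒ epsilon.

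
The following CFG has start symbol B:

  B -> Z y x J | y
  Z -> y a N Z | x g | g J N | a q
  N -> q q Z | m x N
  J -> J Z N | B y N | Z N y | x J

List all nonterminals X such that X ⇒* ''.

No nonterminal has an empty production or an RHS whose symbols are all nullable.

{ } (none)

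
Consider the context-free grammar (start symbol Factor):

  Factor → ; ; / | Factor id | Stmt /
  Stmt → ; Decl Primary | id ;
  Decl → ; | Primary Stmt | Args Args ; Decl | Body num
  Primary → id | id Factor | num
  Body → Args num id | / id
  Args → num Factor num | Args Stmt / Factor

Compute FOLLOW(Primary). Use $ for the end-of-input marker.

{ /, ;, id, num }

In Stmt → ; Decl Primary: Primary is at the end, add FOLLOW(Stmt) = { /, id, num }.
In Decl → Primary Stmt: add FIRST(Stmt) = { ;, id }.
Union: FOLLOW(Primary) = { /, ;, id, num }.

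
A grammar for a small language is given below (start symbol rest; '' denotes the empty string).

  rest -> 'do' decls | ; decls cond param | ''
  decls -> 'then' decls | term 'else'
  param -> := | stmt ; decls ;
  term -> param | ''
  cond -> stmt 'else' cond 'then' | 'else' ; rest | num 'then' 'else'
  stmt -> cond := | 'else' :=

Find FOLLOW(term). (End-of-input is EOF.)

In decls -> term 'else': add FIRST('else') = { 'else' }.
Union: FOLLOW(term) = { 'else' }.

{ 'else' }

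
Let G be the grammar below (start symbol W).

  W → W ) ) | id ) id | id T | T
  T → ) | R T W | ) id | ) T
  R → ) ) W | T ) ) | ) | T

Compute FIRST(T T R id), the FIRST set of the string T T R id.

{ ) }

Add FIRST(T) = { ) }; T is not nullable, stop.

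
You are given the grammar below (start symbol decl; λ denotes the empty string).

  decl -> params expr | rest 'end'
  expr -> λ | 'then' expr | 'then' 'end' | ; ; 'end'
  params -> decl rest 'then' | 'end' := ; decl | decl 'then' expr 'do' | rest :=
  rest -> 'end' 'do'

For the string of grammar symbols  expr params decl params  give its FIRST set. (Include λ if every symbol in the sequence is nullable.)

Add FIRST(expr)\{λ} = { 'then', ; }; expr is nullable, continue.
Add FIRST(params) = { 'end' }; params is not nullable, stop.

{ 'end', 'then', ; }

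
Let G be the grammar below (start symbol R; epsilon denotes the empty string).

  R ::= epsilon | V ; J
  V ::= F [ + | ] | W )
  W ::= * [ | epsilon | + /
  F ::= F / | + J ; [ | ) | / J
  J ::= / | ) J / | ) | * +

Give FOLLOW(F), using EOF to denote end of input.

In V ::= F [ +: add FIRST([ +) = { [ }.
In F ::= F /: add FIRST(/) = { / }.
Union: FOLLOW(F) = { /, [ }.

{ /, [ }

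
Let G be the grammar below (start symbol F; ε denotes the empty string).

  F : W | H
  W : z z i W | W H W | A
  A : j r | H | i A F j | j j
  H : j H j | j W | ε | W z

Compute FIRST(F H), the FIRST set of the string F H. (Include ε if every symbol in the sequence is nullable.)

Add FIRST(F)\{ε} = { i, j, z }; F is nullable, continue.
Add FIRST(H)\{ε} = { i, j, z }; H is nullable, continue.
Every symbol is nullable, so include ε.

{ i, j, z, ε }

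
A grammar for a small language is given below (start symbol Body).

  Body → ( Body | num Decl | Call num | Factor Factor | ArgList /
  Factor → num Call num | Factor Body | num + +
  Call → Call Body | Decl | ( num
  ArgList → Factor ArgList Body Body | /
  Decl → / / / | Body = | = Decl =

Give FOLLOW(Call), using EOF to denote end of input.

{ (, /, =, num }

In Body → Call num: add FIRST(num) = { num }.
In Factor → num Call num: add FIRST(num) = { num }.
In Call → Call Body: add FIRST(Body) = { (, /, =, num }.
Union: FOLLOW(Call) = { (, /, =, num }.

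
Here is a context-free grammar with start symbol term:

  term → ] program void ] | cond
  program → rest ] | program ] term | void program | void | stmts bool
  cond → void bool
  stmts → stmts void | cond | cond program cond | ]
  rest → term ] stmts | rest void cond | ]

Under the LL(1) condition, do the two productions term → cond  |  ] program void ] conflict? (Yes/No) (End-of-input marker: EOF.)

FIRST(cond) = { void } and FIRST(] program void ]) = { ] }.
The FIRST sets are disjoint and neither alternative is nullable — no conflict.

No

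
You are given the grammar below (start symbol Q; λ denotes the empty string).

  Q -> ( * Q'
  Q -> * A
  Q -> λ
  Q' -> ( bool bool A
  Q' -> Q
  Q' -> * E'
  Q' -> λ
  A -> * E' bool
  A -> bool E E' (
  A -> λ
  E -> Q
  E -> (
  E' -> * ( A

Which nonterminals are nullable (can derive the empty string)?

{ A, E, Q, Q' }

Directly nullable (have an λ-production): Q, Q', A.
E -> Q with every symbol nullable, so E is nullable.
No other nonterminal has a production whose RHS symbols are all nullable.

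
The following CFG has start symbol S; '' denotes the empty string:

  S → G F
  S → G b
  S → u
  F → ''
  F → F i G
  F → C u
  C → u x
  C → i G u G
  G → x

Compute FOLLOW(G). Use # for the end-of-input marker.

In S → G F: add FIRST(F)\{''} = { i, u }.
  Since F is nullable, also add FOLLOW(S) = { # }.
In S → G b: add FIRST(b) = { b }.
In F → F i G: G is at the end, add FOLLOW(F) = { #, i }.
In C → i G u G: add FIRST(u G) = { u }.
In C → i G u G: G is at the end, add FOLLOW(C) = { u }.
Union: FOLLOW(G) = { #, b, i, u }.

{ #, b, i, u }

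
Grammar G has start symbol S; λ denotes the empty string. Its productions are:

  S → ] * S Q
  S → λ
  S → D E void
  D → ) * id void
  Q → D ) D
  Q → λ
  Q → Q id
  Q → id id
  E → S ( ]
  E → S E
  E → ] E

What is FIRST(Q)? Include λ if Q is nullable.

{ ), id, λ }

From Q → D ) D: add FIRST(D) = { ) }.
Q → λ contributes λ.
From Q → Q id: Q nullable, take FIRST(Q) ∪ {id} = { ), id }.
Q → id id contributes {id}.
Union: FIRST(Q) = { ), id, λ }.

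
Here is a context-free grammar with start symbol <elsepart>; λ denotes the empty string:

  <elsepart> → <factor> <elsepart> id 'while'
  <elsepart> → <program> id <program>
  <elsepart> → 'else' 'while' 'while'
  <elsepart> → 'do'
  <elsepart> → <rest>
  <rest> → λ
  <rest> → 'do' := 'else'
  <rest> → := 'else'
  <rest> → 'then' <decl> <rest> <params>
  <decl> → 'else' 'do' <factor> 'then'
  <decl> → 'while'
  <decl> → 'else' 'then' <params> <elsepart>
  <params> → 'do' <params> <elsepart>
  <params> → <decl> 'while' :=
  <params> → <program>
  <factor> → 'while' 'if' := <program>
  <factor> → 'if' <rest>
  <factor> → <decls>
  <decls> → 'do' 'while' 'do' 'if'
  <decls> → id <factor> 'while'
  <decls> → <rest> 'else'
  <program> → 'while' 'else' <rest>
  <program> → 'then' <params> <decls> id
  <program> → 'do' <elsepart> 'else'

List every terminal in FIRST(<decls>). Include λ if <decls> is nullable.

<decls> → 'do' 'while' 'do' 'if' contributes {'do'}.
<decls> → id <factor> 'while' contributes {id}.
From <decls> → <rest> 'else': <rest> nullable, take FIRST(<rest>) ∪ {'else'} = { 'do', 'else', 'then', := }.
Union: FIRST(<decls>) = { 'do', 'else', 'then', :=, id }.

{ 'do', 'else', 'then', :=, id }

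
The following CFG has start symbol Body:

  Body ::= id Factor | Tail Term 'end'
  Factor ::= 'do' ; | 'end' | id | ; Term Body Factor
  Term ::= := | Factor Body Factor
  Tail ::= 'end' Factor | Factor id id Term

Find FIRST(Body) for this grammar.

Body ::= id Factor contributes {id}.
From Body ::= Tail Term 'end': add FIRST(Tail) = { 'do', 'end', ;, id }.
Union: FIRST(Body) = { 'do', 'end', ;, id }.

{ 'do', 'end', ;, id }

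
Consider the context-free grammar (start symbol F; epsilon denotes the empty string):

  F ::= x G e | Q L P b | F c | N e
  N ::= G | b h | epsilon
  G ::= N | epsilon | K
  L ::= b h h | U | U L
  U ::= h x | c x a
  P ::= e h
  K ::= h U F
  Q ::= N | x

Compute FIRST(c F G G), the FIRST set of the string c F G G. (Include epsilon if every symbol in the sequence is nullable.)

{ c }

c is a terminal; add {c} and stop.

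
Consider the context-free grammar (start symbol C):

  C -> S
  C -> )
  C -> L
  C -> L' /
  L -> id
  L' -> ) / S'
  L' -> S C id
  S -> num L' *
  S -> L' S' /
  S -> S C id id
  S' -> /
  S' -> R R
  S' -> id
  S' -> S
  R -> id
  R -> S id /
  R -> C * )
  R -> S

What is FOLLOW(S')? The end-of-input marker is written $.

In L' -> ) / S': S' is at the end, add FOLLOW(L') = { ), *, /, id, num }.
In S -> L' S' /: add FIRST(/) = { / }.
Union: FOLLOW(S') = { ), *, /, id, num }.

{ ), *, /, id, num }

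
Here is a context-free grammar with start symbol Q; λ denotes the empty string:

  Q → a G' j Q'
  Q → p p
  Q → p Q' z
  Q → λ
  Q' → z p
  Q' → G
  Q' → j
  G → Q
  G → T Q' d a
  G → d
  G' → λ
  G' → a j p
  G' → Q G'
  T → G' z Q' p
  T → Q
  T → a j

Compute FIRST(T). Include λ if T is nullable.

{ a, p, z, λ }

From T → G' z Q' p: G' nullable, take FIRST(G') ∪ {z} = { a, p, z }.
From T → Q: add FIRST(Q) = { a, p, λ } (including λ since Q is nullable).
T → a j contributes {a}.
Union: FIRST(T) = { a, p, z, λ }.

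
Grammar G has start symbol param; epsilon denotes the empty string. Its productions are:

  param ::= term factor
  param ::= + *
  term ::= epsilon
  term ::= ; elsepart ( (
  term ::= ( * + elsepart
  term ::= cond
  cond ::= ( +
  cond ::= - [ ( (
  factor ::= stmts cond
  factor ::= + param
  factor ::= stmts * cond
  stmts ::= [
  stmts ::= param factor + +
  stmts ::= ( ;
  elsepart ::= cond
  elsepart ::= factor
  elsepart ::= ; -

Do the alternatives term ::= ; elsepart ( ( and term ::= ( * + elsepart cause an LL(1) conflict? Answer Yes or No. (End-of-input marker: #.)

No

FIRST(; elsepart ( () = { ; } and FIRST(( * + elsepart) = { ( }.
The FIRST sets are disjoint and neither alternative is nullable — no conflict.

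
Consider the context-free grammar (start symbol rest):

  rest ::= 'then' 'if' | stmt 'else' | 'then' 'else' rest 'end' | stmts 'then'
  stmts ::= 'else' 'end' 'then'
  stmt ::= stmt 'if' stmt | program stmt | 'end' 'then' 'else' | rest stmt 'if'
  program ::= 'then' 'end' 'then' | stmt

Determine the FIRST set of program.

{ 'else', 'end', 'then' }

program ::= 'then' 'end' 'then' contributes {'then'}.
From program ::= stmt: add FIRST(stmt) = { 'else', 'end', 'then' }.
Union: FIRST(program) = { 'else', 'end', 'then' }.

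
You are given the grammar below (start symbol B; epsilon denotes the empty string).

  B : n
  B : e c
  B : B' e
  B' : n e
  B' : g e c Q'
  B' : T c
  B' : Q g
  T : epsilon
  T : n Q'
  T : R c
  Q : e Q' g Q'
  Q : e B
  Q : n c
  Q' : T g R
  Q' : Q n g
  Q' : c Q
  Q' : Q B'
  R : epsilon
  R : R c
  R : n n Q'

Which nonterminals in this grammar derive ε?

{ R, T }

Directly nullable (have an epsilon-production): T, R.
No other nonterminal has a production whose RHS symbols are all nullable.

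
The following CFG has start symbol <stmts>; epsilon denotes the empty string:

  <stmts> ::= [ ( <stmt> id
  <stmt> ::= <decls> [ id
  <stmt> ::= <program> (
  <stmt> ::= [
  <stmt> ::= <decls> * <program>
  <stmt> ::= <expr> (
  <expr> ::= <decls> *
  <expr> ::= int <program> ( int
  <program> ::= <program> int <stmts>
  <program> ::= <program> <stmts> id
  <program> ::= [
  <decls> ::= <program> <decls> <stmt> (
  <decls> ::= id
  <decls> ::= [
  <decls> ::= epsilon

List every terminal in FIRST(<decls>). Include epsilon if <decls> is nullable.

From <decls> ::= <program> <decls> <stmt> (: add FIRST(<program>) = { [ }.
<decls> ::= id contributes {id}.
<decls> ::= [ contributes {[}.
<decls> ::= epsilon contributes epsilon.
Union: FIRST(<decls>) = { [, id, epsilon }.

{ [, id, epsilon }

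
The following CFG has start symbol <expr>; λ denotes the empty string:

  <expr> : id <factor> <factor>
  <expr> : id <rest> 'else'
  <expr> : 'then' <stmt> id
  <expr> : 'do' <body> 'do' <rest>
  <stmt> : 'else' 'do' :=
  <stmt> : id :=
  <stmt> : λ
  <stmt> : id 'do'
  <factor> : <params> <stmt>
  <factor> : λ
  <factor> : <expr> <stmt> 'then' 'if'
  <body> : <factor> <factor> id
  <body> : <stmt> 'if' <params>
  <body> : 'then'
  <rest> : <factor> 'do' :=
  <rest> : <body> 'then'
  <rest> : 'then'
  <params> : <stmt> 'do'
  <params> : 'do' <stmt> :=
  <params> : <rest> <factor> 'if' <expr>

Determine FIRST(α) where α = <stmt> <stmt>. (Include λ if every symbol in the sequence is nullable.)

Add FIRST(<stmt>)\{λ} = { 'else', id }; <stmt> is nullable, continue.
Add FIRST(<stmt>)\{λ} = { 'else', id }; <stmt> is nullable, continue.
Every symbol is nullable, so include λ.

{ 'else', id, λ }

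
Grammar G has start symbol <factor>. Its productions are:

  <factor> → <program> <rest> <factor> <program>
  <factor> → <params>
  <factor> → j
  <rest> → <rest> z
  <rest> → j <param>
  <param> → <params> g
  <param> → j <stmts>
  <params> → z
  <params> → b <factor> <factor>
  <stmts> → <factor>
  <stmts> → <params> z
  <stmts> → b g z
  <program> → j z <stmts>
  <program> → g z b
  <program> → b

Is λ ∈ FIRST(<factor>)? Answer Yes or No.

No nonterminal in this grammar is nullable.
No production of <factor> has an RHS whose symbols are all nullable, so <factor> is not nullable.

No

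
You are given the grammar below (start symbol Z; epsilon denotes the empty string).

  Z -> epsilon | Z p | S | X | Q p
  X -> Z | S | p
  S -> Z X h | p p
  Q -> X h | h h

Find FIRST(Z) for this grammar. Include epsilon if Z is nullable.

{ h, p, epsilon }

Z -> epsilon contributes epsilon.
From Z -> Z p: Z nullable, take FIRST(Z) ∪ {p} = { h, p }.
From Z -> S: add FIRST(S) = { h, p }.
From Z -> X: add FIRST(X) = { h, p, epsilon } (including epsilon since X is nullable).
From Z -> Q p: add FIRST(Q) = { h, p }.
Union: FIRST(Z) = { h, p, epsilon }.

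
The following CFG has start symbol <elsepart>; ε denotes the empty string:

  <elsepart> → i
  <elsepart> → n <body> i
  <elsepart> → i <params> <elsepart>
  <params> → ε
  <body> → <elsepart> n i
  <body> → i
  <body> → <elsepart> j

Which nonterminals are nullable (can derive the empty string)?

{ <params> }

Directly nullable (have an ε-production): <params>.
No other nonterminal has a production whose RHS symbols are all nullable.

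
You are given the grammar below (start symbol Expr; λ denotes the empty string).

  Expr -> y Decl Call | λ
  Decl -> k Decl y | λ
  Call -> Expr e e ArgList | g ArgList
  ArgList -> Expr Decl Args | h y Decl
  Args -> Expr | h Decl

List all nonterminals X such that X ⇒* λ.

{ ArgList, Args, Decl, Expr }

Directly nullable (have an λ-production): Expr, Decl.
Args -> Expr with every symbol nullable, so Args is nullable.
ArgList -> Expr Decl Args with every symbol nullable, so ArgList is nullable.
No other nonterminal has a production whose RHS symbols are all nullable.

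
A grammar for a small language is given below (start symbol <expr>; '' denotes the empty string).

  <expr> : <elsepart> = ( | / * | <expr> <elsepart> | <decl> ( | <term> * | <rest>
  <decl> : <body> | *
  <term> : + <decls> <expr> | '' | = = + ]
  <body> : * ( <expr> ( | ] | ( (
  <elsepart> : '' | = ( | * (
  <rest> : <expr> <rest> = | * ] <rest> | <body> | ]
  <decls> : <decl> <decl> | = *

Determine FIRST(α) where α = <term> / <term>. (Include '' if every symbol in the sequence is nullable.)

{ +, /, = }

Add FIRST(<term>)\{''} = { +, = }; <term> is nullable, continue.
/ is a terminal; add {/} and stop.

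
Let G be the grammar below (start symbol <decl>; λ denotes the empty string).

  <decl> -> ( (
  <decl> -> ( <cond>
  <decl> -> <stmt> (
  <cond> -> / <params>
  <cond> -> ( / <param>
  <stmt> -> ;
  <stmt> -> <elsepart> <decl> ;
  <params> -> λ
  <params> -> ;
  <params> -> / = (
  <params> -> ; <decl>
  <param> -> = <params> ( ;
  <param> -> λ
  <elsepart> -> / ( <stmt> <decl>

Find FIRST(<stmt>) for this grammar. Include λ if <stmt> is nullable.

<stmt> -> ; contributes {;}.
From <stmt> -> <elsepart> <decl> ;: add FIRST(<elsepart>) = { / }.
Union: FIRST(<stmt>) = { /, ; }.

{ /, ; }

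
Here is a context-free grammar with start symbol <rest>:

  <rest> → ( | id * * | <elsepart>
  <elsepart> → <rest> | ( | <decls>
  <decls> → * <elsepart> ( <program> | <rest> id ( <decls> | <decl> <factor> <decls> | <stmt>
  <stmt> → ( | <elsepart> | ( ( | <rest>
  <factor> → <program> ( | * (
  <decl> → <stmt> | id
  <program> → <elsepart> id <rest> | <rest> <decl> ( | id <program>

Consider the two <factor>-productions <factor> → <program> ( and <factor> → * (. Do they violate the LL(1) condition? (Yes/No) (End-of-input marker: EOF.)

FIRST(<program> () = { (, *, id } and FIRST(* () = { * }.
Both contain *, so the two alternatives are not disjoint — LL(1) conflict.

Yes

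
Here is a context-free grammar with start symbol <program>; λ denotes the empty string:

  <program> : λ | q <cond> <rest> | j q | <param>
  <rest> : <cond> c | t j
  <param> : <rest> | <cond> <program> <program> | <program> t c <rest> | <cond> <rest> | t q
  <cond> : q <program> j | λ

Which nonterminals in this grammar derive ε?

Directly nullable (have an λ-production): <program>, <cond>.
<param> : <cond> <program> <program> with every symbol nullable, so <param> is nullable.
No other nonterminal has a production whose RHS symbols are all nullable.

{ <cond>, <param>, <program> }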